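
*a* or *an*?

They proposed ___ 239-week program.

The indefinite article is chosen by the initial *sound* of the following word, not its spelling.
The number *239* is spoken "two hundred …", beginning with /tuː/ — a consonant sound.
So the article is *a*: They proposed a 239-week program.

a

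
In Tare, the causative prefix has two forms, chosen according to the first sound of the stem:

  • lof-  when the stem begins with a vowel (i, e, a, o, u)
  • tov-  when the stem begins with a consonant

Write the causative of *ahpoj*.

lofahpoj

*ahpoj*: first sound = /a/, a vowel → lof- → *lofahpoj*.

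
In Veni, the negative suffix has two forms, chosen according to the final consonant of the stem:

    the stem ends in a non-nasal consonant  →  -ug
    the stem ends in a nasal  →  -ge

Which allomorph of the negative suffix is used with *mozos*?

-ug

*mozos*: final consonant = /s/, non-nasal → -ug.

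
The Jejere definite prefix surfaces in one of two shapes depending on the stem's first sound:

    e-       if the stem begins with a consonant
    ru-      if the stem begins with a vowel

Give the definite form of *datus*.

edatus

*datus* — first sound /d/ (a consonant) → e- → *edatus*.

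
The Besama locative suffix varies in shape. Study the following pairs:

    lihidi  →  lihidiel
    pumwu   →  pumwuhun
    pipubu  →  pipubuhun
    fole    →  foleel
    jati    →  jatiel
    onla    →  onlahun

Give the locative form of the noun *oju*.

Looking at the last vowel of each stem: -el when the last vowel of the stem is a front vowel (*lihidi*, *fole*, *jati*); -hun when the last vowel of the stem is a back vowel (*pumwu*, *pipubu*, *onla*).
*oju*: last vowel = /u/, a back vowel → -hun → *ojuhun*.

ojuhun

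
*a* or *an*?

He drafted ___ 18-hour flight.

The indefinite article is chosen by the initial *sound* of the following word, not its spelling.
The number *18* is spoken "eighteen", beginning with /ˌeɪˈtiːn/ — a vowel sound.
So the article is *an*: He drafted an 18-hour flight.

an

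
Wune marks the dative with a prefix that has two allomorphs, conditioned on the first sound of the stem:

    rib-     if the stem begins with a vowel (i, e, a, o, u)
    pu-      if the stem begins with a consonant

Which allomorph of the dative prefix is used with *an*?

rib-

*an*: first sound = /a/, a vowel → rib-.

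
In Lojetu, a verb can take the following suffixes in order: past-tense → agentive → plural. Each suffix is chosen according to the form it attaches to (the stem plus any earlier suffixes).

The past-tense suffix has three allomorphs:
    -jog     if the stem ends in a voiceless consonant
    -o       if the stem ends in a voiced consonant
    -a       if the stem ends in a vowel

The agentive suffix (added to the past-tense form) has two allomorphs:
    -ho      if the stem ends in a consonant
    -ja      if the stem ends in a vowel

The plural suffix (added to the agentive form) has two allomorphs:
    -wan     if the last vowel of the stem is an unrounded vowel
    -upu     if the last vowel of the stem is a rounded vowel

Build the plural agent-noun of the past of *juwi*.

*juwi* — final sound /i/ (a vowel) → -a → *juwia*.
The past-tense form *juwia*: final sound = /a/, a vowel → -ja → *juwiaja*.
The agentive form *juwiaja* — last vowel /a/ (an unrounded vowel) → -wan → *juwiajawan*.

juwiajawan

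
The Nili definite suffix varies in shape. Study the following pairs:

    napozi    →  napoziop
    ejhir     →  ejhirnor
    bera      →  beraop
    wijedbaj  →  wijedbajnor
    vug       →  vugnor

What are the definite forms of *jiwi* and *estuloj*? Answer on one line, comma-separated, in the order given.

jiwiop, estulojnor

Looking at the final sound of each stem: -nor when the stem ends in a consonant (*ejhir*, *wijedbaj*, *vug*); -op when the stem ends in a vowel (*napozi*, *bera*).
The final sound of *jiwi* is /i/, which is a vowel, so the suffix is -op, giving *jiwiop*.
The final sound of *estuloj* is /j/, which is a consonant, so the suffix is -nor, giving *estulojnor*.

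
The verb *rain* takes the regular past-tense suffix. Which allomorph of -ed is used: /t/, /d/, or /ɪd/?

/d/

The stem *rain* ends in a voiced sound other than /d/.
The -ed suffix is realized as /ɪd/ after /t, d/; as /t/ after other voiceless consonants; and as /d/ after other voiced sounds.
So -ed on *rain* is pronounced /d/.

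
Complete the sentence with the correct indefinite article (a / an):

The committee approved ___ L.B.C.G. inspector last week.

an

The indefinite article is chosen by the initial *sound* of the following word, not its spelling.
The initialism *L.B.C.G.* is read letter by letter; the first letter, L, is pronounced /ɛl/, which begins with a vowel sound.
So the article is *an*: The committee approved an L.B.C.G. inspector last week.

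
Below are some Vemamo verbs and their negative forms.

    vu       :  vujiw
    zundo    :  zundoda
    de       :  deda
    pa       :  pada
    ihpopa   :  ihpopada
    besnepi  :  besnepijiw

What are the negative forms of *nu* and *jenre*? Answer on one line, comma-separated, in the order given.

The alternation tracks the last vowel of the stem — -jiw when the last vowel of the stem is a high vowel (*vu*, *besnepi*); -da when the last vowel of the stem is a non-high vowel (*zundo*, *de*, *pa*, *ihpopa*).
Since the last vowel of *nu* is /u/ (a high vowel), it takes -jiw, giving *nujiw*.
*jenre* — last vowel /e/ (a non-high vowel) → -da → *jenreda*.

nujiw, jenreda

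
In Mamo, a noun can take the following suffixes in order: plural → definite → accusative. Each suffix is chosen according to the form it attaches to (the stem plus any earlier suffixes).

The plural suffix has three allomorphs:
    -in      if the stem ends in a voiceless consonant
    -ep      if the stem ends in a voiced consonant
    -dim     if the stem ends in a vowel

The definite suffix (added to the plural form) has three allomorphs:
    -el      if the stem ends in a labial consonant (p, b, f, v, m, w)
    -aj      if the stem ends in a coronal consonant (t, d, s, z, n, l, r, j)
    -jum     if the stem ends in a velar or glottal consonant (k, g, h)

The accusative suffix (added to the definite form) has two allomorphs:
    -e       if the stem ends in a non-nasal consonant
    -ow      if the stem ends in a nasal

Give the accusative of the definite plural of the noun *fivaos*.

fivaosinaje

*fivaos* — final sound /s/ (a voiceless consonant) → -in → *fivaosin*.
The plural form *fivaosin* — final consonant /n/ (coronal) → -aj → *fivaosinaj*.
The definite form *fivaosinaj* — final consonant /j/ (non-nasal) → -e → *fivaosinaje*.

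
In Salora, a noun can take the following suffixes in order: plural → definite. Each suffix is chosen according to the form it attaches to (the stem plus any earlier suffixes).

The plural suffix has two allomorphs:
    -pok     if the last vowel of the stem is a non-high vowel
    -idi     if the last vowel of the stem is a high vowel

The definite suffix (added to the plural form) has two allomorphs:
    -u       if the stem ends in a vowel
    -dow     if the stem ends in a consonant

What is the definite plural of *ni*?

The last vowel of *ni* is /i/, which is a high vowel, so the plural suffix is -idi, giving *niidi*.
The plural form *niidi*: final sound = /i/, a vowel → -u → *niidiu*.

niidiu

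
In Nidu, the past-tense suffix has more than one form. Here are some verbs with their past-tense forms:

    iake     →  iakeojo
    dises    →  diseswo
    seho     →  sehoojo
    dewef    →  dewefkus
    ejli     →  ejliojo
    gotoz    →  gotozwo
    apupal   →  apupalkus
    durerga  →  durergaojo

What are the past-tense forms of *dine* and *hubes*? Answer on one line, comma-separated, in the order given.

dineojo, hubeswo

The alternation tracks the final sound of the stem — -wo when the stem ends in a sibilant (*dises*, *gotoz*); -kus when the stem ends in a non-sibilant consonant (*dewef*, *apupal*); -ojo when the stem ends in a vowel (*iake*, *seho*, *ejli*, *durerga*).
*dine* — final sound /e/ (a vowel) → -ojo → *dineojo*.
*hubes*: final sound = /s/, a sibilant → -wo → *hubeswo*.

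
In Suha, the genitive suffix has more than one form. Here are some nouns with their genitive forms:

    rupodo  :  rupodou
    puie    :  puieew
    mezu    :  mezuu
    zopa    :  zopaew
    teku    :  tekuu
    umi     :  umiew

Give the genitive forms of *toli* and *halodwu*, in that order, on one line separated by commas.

toliew, halodwuu

Looking at the last vowel of each stem: -u when the last vowel of the stem is a rounded vowel (*rupodo*, *mezu*, *teku*); -ew when the last vowel of the stem is an unrounded vowel (*puie*, *zopa*, *umi*).
The last vowel of *toli* is /i/, which is an unrounded vowel, so the suffix is -ew, giving *toliew*.
The last vowel of *halodwu* is /u/, which is a rounded vowel, so the suffix is -u, giving *halodwuu*.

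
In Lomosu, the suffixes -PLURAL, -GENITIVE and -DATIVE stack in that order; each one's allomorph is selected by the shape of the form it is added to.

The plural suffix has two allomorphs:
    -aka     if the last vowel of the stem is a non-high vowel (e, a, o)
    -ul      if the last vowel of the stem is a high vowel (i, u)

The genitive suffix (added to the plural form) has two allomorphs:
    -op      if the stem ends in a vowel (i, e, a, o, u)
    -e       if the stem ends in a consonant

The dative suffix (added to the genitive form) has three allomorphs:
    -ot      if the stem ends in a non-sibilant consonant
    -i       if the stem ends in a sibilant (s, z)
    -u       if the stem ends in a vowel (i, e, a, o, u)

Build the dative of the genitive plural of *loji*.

*loji* — last vowel /i/ (a high vowel) → -ul → *lojiul*.
Since the final sound of the plural form *lojiul* is /l/ (a consonant), it takes -e, giving *lojiule*.
The final sound of the genitive form *lojiule* is /e/, which is a vowel, so the dative suffix is -u, giving *lojiuleu*.

lojiuleu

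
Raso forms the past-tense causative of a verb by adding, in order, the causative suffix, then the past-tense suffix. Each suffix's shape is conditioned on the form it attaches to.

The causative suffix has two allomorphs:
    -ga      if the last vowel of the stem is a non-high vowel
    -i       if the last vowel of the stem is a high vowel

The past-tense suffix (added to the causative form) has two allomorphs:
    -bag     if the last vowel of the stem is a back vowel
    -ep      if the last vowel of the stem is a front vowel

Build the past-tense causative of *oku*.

okuiep

*oku*: last vowel = /u/, a high vowel → -i → *okui*.
The causative form *okui* — last vowel /i/ (a front vowel) → -ep → *okuiep*.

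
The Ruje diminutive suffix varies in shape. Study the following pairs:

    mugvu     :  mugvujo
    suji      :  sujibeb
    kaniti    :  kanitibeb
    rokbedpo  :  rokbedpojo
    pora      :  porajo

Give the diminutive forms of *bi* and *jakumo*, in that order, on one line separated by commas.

bibeb, jakumojo

The suffix is conditioned by the last vowel: -beb when the last vowel of the stem is a front vowel (*suji*, *kaniti*); -jo when the last vowel of the stem is a back vowel (*mugvu*, *rokbedpo*, *pora*).
The last vowel of *bi* is /i/, which is a front vowel, so the suffix is -beb, giving *bibeb*.
*jakumo*: last vowel = /o/, a back vowel → -jo → *jakumojo*.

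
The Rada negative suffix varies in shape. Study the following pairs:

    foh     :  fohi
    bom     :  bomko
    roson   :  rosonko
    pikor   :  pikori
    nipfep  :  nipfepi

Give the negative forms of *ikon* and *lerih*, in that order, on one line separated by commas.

The suffix is conditioned by the final consonant: -ko when the stem ends in a nasal (*bom*, *roson*); -i when the stem ends in a non-nasal consonant (*foh*, *pikor*, *nipfep*).
*ikon* — final consonant /n/ (a nasal) → -ko → *ikonko*.
Since the final consonant of *lerih* is /h/ (non-nasal), it takes -i, giving *lerihi*.

ikonko, lerihi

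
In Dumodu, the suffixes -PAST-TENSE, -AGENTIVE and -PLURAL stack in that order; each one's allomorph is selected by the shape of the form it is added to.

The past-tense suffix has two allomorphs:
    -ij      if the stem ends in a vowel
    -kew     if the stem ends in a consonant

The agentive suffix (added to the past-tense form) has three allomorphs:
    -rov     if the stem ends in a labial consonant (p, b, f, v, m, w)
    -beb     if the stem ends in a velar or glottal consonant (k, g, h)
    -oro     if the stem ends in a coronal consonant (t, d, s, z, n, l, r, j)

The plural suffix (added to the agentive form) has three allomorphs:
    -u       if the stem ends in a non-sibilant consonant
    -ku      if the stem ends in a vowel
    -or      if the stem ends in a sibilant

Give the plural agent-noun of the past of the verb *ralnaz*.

*ralnaz*: final sound = /z/, a consonant → -kew → *ralnazkew*.
The past-tense form *ralnazkew* — final consonant /w/ (labial) → -rov → *ralnazkewrov*.
The agentive form *ralnazkewrov* — final sound /v/ (a non-sibilant consonant) → -u → *ralnazkewrovu*.

ralnazkewrovu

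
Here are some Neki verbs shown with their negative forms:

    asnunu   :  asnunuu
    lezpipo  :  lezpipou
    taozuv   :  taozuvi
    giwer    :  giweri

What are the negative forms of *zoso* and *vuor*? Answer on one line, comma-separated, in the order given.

The suffix is conditioned by the final sound: -i when the stem ends in a consonant (*taozuv*, *giwer*); -u when the stem ends in a vowel (*asnunu*, *lezpipo*).
Since the final sound of *zoso* is /o/ (a vowel), it takes -u, giving *zosou*.
*vuor*: final sound = /r/, a consonant → -i → *vuori*.

zosou, vuori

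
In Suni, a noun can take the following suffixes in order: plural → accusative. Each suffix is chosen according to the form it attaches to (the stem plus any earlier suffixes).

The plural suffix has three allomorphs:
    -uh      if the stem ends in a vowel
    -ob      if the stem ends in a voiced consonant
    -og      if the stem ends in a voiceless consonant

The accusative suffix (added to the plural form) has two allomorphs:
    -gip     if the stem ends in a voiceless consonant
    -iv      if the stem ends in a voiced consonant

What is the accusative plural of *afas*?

The final sound of *afas* is /s/, which is a voiceless consonant, so the plural suffix is -og, giving *afasog*.
The final consonant of the plural form *afasog* is /g/, which is voiced, so the accusative suffix is -iv, giving *afasogiv*.

afasogiv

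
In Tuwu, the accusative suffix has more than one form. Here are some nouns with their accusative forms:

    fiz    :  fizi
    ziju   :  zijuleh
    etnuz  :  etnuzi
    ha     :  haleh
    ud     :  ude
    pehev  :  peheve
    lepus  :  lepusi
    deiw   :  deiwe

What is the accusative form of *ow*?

owe

The alternation tracks the final sound of the stem — -i when the stem ends in a sibilant (*fiz*, *etnuz*, *lepus*); -e when the stem ends in a non-sibilant consonant (*ud*, *pehev*, *deiw*); -leh when the stem ends in a vowel (*ziju*, *ha*).
The final sound of *ow* is /w/, which is a non-sibilant consonant, so the suffix is -e, giving *owe*.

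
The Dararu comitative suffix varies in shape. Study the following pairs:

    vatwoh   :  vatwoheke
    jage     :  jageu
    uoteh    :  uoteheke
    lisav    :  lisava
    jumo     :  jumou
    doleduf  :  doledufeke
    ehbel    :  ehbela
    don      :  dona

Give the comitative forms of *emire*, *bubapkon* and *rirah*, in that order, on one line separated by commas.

The suffix is conditioned by the final sound: -eke when the stem ends in a voiceless consonant (*vatwoh*, *uoteh*, *doleduf*); -a when the stem ends in a voiced consonant (*lisav*, *ehbel*, *don*); -u when the stem ends in a vowel (*jage*, *jumo*).
*emire*: final sound = /e/, a vowel → -u → *emireu*.
The final sound of *bubapkon* is /n/, which is a voiced consonant, so the suffix is -a, giving *bubapkona*.
Since the final sound of *rirah* is /h/ (a voiceless consonant), it takes -eke, giving *riraheke*.

emireu, bubapkona, riraheke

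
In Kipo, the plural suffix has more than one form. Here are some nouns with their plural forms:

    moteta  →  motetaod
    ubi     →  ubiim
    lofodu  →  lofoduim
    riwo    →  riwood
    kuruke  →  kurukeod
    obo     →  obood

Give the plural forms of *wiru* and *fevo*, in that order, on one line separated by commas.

The pattern is height harmony: -im when the last vowel of the stem is a high vowel (*ubi*, *lofodu*); -od when the last vowel of the stem is a non-high vowel (*moteta*, *riwo*, *kuruke*, *obo*).
Since the last vowel of *wiru* is /u/ (a high vowel), it takes -im, giving *wiruim*.
The last vowel of *fevo* is /o/, which is a non-high vowel, so the suffix is -od, giving *fevood*.

wiruim, fevood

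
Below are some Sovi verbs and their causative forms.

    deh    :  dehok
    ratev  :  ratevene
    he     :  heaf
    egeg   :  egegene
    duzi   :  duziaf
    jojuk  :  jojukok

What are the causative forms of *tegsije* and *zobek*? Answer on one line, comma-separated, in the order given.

The suffix is conditioned by the final sound: -ok when the stem ends in a voiceless consonant (*deh*, *jojuk*); -ene when the stem ends in a voiced consonant (*ratev*, *egeg*); -af when the stem ends in a vowel (*he*, *duzi*).
*tegsije*: final sound = /e/, a vowel → -af → *tegsijeaf*.
Since the final sound of *zobek* is /k/ (a voiceless consonant), it takes -ok, giving *zobekok*.

tegsijeaf, zobekok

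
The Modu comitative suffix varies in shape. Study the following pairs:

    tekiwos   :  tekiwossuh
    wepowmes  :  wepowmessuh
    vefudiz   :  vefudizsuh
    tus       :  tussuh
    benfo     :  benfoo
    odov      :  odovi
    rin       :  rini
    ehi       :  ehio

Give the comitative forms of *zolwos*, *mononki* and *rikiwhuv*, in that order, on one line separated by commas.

zolwossuh, mononkio, rikiwhuvi

Looking at the final sound of each stem: -suh when the stem ends in a sibilant (*tekiwos*, *wepowmes*, *vefudiz*, *tus*); -i when the stem ends in a non-sibilant consonant (*odov*, *rin*); -o when the stem ends in a vowel (*benfo*, *ehi*).
*zolwos* — final sound /s/ (a sibilant) → -suh → *zolwossuh*.
*mononki* — final sound /i/ (a vowel) → -o → *mononkio*.
Since the final sound of *rikiwhuv* is /v/ (a non-sibilant consonant), it takes -i, giving *rikiwhuvi*.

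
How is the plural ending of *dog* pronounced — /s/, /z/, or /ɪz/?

The stem *dog* ends in a voiced non-sibilant sound.
The plural suffix surfaces as /ɪz/ after sibilants, /s/ after other voiceless consonants, and /z/ after other voiced sounds.
So the plural -s on *dog* is pronounced /z/.

/z/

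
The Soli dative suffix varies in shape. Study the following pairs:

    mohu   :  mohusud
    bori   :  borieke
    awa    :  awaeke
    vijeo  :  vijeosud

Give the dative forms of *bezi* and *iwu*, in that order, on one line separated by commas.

bezieke, iwusud

The pattern is rounding harmony: -sud when the last vowel of the stem is a rounded vowel (*mohu*, *vijeo*); -eke when the last vowel of the stem is an unrounded vowel (*bori*, *awa*).
*bezi* — last vowel /i/ (an unrounded vowel) → -eke → *bezieke*.
Since the last vowel of *iwu* is /u/ (a rounded vowel), it takes -sud, giving *iwusud*.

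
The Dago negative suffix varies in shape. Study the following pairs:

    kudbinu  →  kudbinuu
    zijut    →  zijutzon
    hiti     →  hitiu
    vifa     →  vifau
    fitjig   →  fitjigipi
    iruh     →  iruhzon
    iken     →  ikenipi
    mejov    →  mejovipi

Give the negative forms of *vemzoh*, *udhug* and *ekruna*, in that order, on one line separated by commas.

vemzohzon, udhugipi, ekrunau

The alternation tracks the final sound of the stem — -zon when the stem ends in a voiceless consonant (*zijut*, *iruh*); -ipi when the stem ends in a voiced consonant (*fitjig*, *iken*, *mejov*); -u when the stem ends in a vowel (*kudbinu*, *hiti*, *vifa*).
Since the final sound of *vemzoh* is /h/ (a voiceless consonant), it takes -zon, giving *vemzohzon*.
*udhug* — final sound /g/ (a voiced consonant) → -ipi → *udhugipi*.
The final sound of *ekruna* is /a/, which is a vowel, so the suffix is -u, giving *ekrunau*.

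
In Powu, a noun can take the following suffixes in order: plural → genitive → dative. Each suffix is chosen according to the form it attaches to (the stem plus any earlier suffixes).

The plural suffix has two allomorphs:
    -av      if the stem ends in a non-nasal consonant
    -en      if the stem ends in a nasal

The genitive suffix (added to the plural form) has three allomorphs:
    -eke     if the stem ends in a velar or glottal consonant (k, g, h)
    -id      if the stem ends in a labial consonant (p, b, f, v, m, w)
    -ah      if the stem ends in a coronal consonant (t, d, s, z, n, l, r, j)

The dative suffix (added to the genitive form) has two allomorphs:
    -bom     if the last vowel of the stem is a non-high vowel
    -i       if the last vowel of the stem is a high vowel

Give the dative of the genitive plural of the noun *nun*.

nunenahbom

*nun*: final consonant = /n/, a nasal → -en → *nunen*.
Since the final consonant of the plural form *nunen* is /n/ (coronal), it takes -ah, giving *nunenah*.
The genitive form *nunenah* — last vowel /a/ (a non-high vowel) → -bom → *nunenahbom*.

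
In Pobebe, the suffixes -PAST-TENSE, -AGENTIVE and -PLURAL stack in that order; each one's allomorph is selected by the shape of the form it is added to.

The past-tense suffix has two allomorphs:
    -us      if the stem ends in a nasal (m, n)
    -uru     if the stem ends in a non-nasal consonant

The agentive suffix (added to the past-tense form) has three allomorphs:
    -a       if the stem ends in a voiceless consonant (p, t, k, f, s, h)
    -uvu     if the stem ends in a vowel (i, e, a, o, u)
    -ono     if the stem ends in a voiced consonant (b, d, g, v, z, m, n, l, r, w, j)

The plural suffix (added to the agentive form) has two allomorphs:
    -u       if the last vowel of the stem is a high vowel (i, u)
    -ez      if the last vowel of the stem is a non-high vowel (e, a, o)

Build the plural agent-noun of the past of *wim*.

*wim* — final consonant /m/ (a nasal) → -us → *wimus*.
The past-tense form *wimus*: final sound = /s/, a voiceless consonant → -a → *wimusa*.
The agentive form *wimusa* — last vowel /a/ (a non-high vowel) → -ez → *wimusaez*.

wimusaez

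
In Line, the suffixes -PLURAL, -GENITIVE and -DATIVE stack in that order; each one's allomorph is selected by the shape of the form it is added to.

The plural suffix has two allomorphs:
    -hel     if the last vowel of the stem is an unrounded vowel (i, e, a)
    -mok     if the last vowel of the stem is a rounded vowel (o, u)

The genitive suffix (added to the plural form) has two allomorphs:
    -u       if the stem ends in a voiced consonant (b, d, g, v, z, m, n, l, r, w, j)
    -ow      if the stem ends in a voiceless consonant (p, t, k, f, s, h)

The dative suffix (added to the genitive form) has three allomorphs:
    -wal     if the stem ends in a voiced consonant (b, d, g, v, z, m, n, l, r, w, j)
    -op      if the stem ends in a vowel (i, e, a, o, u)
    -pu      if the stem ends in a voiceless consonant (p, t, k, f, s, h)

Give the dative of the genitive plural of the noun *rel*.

Since the last vowel of *rel* is /e/ (an unrounded vowel), it takes -hel, giving *relhel*.
The final consonant of the plural form *relhel* is /l/, which is voiced, so the genitive suffix is -u, giving *relhelu*.
The genitive form *relhelu*: final sound = /u/, a vowel → -op → *relheluop*.

relheluop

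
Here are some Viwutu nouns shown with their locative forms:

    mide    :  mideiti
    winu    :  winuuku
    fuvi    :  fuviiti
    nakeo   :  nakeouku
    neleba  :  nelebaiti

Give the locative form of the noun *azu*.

The alternation tracks the last vowel of the stem — -uku when the last vowel of the stem is a rounded vowel (*winu*, *nakeo*); -iti when the last vowel of the stem is an unrounded vowel (*mide*, *fuvi*, *neleba*).
*azu* — last vowel /u/ (a rounded vowel) → -uku → *azuuku*.

azuuku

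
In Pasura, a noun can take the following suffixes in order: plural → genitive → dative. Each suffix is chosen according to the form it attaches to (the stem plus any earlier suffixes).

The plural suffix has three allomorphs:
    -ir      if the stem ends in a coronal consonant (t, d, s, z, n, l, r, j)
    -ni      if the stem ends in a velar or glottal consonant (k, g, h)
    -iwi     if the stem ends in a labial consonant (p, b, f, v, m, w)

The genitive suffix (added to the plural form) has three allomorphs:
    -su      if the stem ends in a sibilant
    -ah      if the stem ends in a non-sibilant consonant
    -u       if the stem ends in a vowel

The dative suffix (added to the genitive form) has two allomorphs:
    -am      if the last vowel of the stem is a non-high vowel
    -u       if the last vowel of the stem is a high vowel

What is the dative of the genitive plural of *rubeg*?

rubegniuu

*rubeg*: final consonant = /g/, velar/glottal → -ni → *rubegni*.
The final sound of the plural form *rubegni* is /i/, which is a vowel, so the genitive suffix is -u, giving *rubegniu*.
The genitive form *rubegniu*: last vowel = /u/, a high vowel → -u → *rubegniuu*.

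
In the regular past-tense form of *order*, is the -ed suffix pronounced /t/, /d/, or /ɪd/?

/d/

The stem *order* ends in a voiced sound other than /d/.
The -ed suffix is realized as /ɪd/ after /t, d/; as /t/ after other voiceless consonants; and as /d/ after other voiced sounds.
So -ed on *order* is pronounced /d/.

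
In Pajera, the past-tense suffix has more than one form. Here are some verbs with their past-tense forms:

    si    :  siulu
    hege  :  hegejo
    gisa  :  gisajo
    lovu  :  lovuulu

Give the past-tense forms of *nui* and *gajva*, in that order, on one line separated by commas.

Looking at the last vowel of each stem: -ulu when the last vowel of the stem is a high vowel (*si*, *lovu*); -jo when the last vowel of the stem is a non-high vowel (*hege*, *gisa*).
*nui*: last vowel = /i/, a high vowel → -ulu → *nuiulu*.
Since the last vowel of *gajva* is /a/ (a non-high vowel), it takes -jo, giving *gajvajo*.

nuiulu, gajvajo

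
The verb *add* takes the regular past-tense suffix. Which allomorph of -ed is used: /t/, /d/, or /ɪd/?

The stem *add* ends in /t/ or /d/.
The -ed suffix is realized as /ɪd/ after /t, d/; as /t/ after other voiceless consonants; and as /d/ after other voiced sounds.
So -ed on *add* is pronounced /ɪd/.

/ɪd/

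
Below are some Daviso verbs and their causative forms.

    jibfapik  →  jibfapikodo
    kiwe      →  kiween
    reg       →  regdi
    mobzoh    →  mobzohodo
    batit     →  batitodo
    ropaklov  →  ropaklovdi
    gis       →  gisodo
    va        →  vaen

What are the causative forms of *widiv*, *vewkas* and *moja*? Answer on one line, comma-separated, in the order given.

Looking at the final sound of each stem: -odo when the stem ends in a voiceless consonant (*jibfapik*, *mobzoh*, *batit*, *gis*); -di when the stem ends in a voiced consonant (*reg*, *ropaklov*); -en when the stem ends in a vowel (*kiwe*, *va*).
*widiv* — final sound /v/ (a voiced consonant) → -di → *widivdi*.
The final sound of *vewkas* is /s/, which is a voiceless consonant, so the suffix is -odo, giving *vewkasodo*.
Since the final sound of *moja* is /a/ (a vowel), it takes -en, giving *mojaen*.

widivdi, vewkasodo, mojaen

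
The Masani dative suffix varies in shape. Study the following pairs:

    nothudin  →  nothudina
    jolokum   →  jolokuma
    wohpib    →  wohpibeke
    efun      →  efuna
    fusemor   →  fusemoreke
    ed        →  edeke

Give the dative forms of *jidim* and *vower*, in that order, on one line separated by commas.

jidima, vowereke

The suffix is conditioned by the final consonant: -a when the stem ends in a nasal (*nothudin*, *jolokum*, *efun*); -eke when the stem ends in a non-nasal consonant (*wohpib*, *fusemor*, *ed*).
Since the final consonant of *jidim* is /m/ (a nasal), it takes -a, giving *jidima*.
The final consonant of *vower* is /r/, which is non-nasal, so the suffix is -eke, giving *vowereke*.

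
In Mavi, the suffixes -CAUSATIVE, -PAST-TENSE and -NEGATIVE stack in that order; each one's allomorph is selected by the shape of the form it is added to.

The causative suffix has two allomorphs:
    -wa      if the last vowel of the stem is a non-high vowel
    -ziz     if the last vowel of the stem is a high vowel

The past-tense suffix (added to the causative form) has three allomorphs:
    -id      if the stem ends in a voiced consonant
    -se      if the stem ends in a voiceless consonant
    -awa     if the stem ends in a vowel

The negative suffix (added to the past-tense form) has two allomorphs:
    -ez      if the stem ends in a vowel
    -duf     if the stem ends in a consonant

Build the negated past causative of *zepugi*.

zepugizizidduf

*zepugi* — last vowel /i/ (a high vowel) → -ziz → *zepugiziz*.
The causative form *zepugiziz*: final sound = /z/, a voiced consonant → -id → *zepugizizid*.
Since the final sound of the past-tense form *zepugizizid* is /d/ (a consonant), it takes -duf, giving *zepugizizidduf*.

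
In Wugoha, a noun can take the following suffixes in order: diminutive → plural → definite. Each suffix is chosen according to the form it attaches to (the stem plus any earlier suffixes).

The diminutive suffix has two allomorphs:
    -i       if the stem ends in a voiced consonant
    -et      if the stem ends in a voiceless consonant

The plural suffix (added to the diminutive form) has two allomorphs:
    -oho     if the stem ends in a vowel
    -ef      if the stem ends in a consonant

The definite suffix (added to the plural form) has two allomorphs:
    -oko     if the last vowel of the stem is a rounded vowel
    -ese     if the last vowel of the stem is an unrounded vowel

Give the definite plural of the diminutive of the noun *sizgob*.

*sizgob* — final consonant /b/ (voiced) → -i → *sizgobi*.
The diminutive form *sizgobi* — final sound /i/ (a vowel) → -oho → *sizgobioho*.
The plural form *sizgobioho* — last vowel /o/ (a rounded vowel) → -oko → *sizgobiohooko*.

sizgobiohooko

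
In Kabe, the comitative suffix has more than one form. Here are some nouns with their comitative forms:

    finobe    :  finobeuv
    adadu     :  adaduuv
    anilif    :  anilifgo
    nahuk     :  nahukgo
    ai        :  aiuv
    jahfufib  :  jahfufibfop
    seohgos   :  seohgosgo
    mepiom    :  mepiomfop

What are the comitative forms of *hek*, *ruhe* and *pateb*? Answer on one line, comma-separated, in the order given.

hekgo, ruheuv, patebfop

The suffix is conditioned by the final sound: -go when the stem ends in a voiceless consonant (*anilif*, *nahuk*, *seohgos*); -fop when the stem ends in a voiced consonant (*jahfufib*, *mepiom*); -uv when the stem ends in a vowel (*finobe*, *adadu*, *ai*).
*hek*: final sound = /k/, a voiceless consonant → -go → *hekgo*.
*ruhe* — final sound /e/ (a vowel) → -uv → *ruheuv*.
The final sound of *pateb* is /b/, which is a voiced consonant, so the suffix is -fop, giving *patebfop*.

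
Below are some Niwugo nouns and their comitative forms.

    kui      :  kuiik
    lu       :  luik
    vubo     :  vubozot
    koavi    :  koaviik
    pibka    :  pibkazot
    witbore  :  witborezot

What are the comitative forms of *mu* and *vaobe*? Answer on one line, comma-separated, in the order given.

The pattern is height harmony: -ik when the last vowel of the stem is a high vowel (*kui*, *lu*, *koavi*); -zot when the last vowel of the stem is a non-high vowel (*vubo*, *pibka*, *witbore*).
*mu* — last vowel /u/ (a high vowel) → -ik → *muik*.
*vaobe* — last vowel /e/ (a non-high vowel) → -zot → *vaobezot*.

muik, vaobezot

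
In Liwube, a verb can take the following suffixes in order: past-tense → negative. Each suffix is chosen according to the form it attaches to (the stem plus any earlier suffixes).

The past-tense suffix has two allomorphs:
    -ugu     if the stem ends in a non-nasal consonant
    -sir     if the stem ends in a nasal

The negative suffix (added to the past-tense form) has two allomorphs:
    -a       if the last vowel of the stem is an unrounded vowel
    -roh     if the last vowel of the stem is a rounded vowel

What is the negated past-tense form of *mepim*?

mepimsira

The final consonant of *mepim* is /m/, which is a nasal, so the past-tense suffix is -sir, giving *mepimsir*.
Since the last vowel of the past-tense form *mepimsir* is /i/ (an unrounded vowel), it takes -a, giving *mepimsira*.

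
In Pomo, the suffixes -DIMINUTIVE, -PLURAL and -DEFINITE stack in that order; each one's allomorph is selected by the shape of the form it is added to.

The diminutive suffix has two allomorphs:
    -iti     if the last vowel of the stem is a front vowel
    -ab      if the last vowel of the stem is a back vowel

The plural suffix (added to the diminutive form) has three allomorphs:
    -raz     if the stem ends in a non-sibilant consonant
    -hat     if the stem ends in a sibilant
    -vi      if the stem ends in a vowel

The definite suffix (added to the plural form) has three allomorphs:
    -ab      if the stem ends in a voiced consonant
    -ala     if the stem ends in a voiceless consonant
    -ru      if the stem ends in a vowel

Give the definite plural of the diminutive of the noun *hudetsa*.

hudetsaabrazab

*hudetsa*: last vowel = /a/, a back vowel → -ab → *hudetsaab*.
The final sound of the diminutive form *hudetsaab* is /b/, which is a non-sibilant consonant, so the plural suffix is -raz, giving *hudetsaabraz*.
The final sound of the plural form *hudetsaabraz* is /z/, which is a voiced consonant, so the definite suffix is -ab, giving *hudetsaabrazab*.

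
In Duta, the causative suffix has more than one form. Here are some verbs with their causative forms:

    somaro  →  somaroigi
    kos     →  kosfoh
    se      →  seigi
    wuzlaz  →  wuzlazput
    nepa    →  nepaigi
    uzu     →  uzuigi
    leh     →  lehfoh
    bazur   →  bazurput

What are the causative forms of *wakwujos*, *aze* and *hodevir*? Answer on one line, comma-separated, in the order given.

Looking at the final sound of each stem: -foh when the stem ends in a voiceless consonant (*kos*, *leh*); -put when the stem ends in a voiced consonant (*wuzlaz*, *bazur*); -igi when the stem ends in a vowel (*somaro*, *se*, *nepa*, *uzu*).
The final sound of *wakwujos* is /s/, which is a voiceless consonant, so the suffix is -foh, giving *wakwujosfoh*.
Since the final sound of *aze* is /e/ (a vowel), it takes -igi, giving *azeigi*.
*hodevir*: final sound = /r/, a voiced consonant → -put → *hodevirput*.

wakwujosfoh, azeigi, hodevirput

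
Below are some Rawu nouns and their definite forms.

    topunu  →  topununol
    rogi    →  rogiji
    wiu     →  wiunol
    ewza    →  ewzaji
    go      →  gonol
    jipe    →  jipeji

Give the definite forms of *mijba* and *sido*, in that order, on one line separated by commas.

The suffix is conditioned by the last vowel: -nol when the last vowel of the stem is a rounded vowel (*topunu*, *wiu*, *go*); -ji when the last vowel of the stem is an unrounded vowel (*rogi*, *ewza*, *jipe*).
The last vowel of *mijba* is /a/, which is an unrounded vowel, so the suffix is -ji, giving *mijbaji*.
Since the last vowel of *sido* is /o/ (a rounded vowel), it takes -nol, giving *sidonol*.

mijbaji, sidonol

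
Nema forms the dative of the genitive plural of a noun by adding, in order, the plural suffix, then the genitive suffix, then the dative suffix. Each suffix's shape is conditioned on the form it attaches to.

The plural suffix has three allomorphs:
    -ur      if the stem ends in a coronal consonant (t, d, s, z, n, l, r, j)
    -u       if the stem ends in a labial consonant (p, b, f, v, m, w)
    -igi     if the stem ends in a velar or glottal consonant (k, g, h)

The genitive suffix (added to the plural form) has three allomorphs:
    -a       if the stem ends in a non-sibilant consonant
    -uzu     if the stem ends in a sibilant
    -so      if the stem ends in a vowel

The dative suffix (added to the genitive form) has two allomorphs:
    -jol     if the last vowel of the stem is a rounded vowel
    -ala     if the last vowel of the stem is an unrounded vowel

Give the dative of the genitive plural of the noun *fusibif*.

fusibifusojol

Since the final consonant of *fusibif* is /f/ (labial), it takes -u, giving *fusibifu*.
The plural form *fusibifu* — final sound /u/ (a vowel) → -so → *fusibifuso*.
The last vowel of the genitive form *fusibifuso* is /o/, which is a rounded vowel, so the dative suffix is -jol, giving *fusibifusojol*.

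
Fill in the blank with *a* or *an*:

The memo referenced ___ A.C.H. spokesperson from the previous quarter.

The indefinite article is chosen by the initial *sound* of the following word, not its spelling.
The initialism *A.C.H.* is read letter by letter; the first letter, A, is pronounced /eɪ/, which begins with a vowel sound.
So the article is *an*: The memo referenced an A.C.H. spokesperson from the previous quarter.

an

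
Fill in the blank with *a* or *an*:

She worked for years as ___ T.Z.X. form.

a

The indefinite article is chosen by the initial *sound* of the following word, not its spelling.
The initialism *T.Z.X.* is read letter by letter; the first letter, T, is pronounced /tiː/, which begins with a consonant sound.
So the article is *a*: She worked for years as a T.Z.X. form.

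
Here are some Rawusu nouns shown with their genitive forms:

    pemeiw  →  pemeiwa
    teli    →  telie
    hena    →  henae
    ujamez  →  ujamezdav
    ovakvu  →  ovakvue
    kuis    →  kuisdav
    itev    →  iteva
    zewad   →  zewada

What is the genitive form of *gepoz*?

Looking at the final sound of each stem: -dav when the stem ends in a sibilant (*ujamez*, *kuis*); -a when the stem ends in a non-sibilant consonant (*pemeiw*, *itev*, *zewad*); -e when the stem ends in a vowel (*teli*, *hena*, *ovakvu*).
Since the final sound of *gepoz* is /z/ (a sibilant), it takes -dav, giving *gepozdav*.

gepozdav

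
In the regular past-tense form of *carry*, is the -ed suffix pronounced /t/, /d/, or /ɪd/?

/d/

The stem *carry* ends in a voiced sound other than /d/.
The -ed suffix is realized as /ɪd/ after /t, d/; as /t/ after other voiceless consonants; and as /d/ after other voiced sounds.
So -ed on *carry* is pronounced /d/.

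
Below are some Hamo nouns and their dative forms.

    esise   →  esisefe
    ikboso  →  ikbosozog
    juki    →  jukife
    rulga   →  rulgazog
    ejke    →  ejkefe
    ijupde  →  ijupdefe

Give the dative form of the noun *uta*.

The suffix is conditioned by the last vowel: -fe when the last vowel of the stem is a front vowel (*esise*, *juki*, *ejke*, *ijupde*); -zog when the last vowel of the stem is a back vowel (*ikboso*, *rulga*).
*uta*: last vowel = /a/, a back vowel → -zog → *utazog*.

utazog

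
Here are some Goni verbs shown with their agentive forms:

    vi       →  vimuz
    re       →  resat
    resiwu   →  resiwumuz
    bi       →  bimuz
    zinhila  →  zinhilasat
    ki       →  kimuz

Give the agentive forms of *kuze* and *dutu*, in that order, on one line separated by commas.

Looking at the last vowel of each stem: -muz when the last vowel of the stem is a high vowel (*vi*, *resiwu*, *bi*, *ki*); -sat when the last vowel of the stem is a non-high vowel (*re*, *zinhila*).
Since the last vowel of *kuze* is /e/ (a non-high vowel), it takes -sat, giving *kuzesat*.
*dutu*: last vowel = /u/, a high vowel → -muz → *dutumuz*.

kuzesat, dutumuz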